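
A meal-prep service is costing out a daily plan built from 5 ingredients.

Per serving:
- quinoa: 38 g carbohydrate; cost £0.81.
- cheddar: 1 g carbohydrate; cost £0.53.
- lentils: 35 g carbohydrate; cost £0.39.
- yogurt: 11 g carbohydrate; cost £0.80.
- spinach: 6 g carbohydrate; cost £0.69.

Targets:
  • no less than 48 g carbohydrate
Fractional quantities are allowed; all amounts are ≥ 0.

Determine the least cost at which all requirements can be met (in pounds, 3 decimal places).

Let x1 = servings of quinoa, x2 = servings of cheddar, x3 = servings of lentils, x4 = servings of yogurt, x5 = servings of spinach.
Minimize 0.81x1 + 0.53x2 + 0.39x3 + 0.8x4 + 0.69x5 subject to:
  38x1 + 1x2 + 35x3 + 11x4 + 6x5 ≥ 48   (carbohydrate)
  x1, x2, x3, x4, x5 ≥ 0.
The minimum-cost mix takes nothing from quinoa, cheddar, yogurt, spinach — only lentils. There the carbohydrate constraint is tight.
That vertex is x3 = 1.371.
Total cost: 0.39·1.371 = 0.53469.

£0.535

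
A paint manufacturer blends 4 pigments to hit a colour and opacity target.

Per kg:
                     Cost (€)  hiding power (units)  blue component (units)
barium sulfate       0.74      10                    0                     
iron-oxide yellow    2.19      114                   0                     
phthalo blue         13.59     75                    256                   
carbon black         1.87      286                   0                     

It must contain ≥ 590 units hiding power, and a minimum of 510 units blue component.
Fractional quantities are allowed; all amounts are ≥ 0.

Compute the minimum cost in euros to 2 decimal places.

€29.95

Set it up as a linear program. Let x1 = kg of barium sulfate, x2 = kg of iron-oxide yellow, x3 = kg of phthalo blue, x4 = kg of carbon black.
Minimise 0.74x1 + 2.19x2 + 13.59x3 + 1.87x4 with:
  10x1 + 114x2 + 75x3 + 286x4 ≥ 590   (hiding power)
  256x3 ≥ 510   (blue component)
  x1, x2, x3, x4 ≥ 0.
The optimal basis is {phthalo blue, carbon black}; barium sulfate, iron-oxide yellow drop out. Binding constraints: hiding power and blue component.
So phthalo blue = 1.992 kg, carbon black = 1.541 kg.
Hence cost = 13.59·1.992 + 1.87·1.541 = €29.9530.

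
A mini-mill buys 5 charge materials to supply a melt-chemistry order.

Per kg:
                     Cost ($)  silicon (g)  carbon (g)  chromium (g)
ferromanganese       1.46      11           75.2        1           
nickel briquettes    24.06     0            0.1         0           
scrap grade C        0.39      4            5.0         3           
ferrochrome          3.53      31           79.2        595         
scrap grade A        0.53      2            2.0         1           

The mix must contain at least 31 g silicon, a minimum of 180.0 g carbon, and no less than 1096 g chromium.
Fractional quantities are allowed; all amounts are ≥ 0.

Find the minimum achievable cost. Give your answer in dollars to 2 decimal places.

$7.16

Let x1 = kg of ferromanganese, x2 = kg of nickel briquettes, x3 = kg of scrap grade C, x4 = kg of ferrochrome, x5 = kg of scrap grade A.
Minimise 1.46x1 + 24.06x2 + 0.39x3 + 3.53x4 + 0.53x5 s.t.:
  11x1 + 4x3 + 31x4 + 2x5 ≥ 31   (silicon)
  75.2x1 + 0.1x2 + 5x3 + 79.2x4 + 2x5 ≥ 180   (carbon)
  1x1 + 3x3 + 595x4 + 1x5 ≥ 1096   (chromium)
  x1, x2, x3, x4, x5 ≥ 0.
The cheapest feasible vertex uses only ferromanganese, ferrochrome; nickel briquettes, scrap grade C, scrap grade A are not used. Binding constraints: carbon and chromium.
Optimal quantities: ferromanganese = 0.4544 kg, ferrochrome = 1.841 kg.
Objective = 1.46·0.4544 + 3.53·1.841 = 7.1622.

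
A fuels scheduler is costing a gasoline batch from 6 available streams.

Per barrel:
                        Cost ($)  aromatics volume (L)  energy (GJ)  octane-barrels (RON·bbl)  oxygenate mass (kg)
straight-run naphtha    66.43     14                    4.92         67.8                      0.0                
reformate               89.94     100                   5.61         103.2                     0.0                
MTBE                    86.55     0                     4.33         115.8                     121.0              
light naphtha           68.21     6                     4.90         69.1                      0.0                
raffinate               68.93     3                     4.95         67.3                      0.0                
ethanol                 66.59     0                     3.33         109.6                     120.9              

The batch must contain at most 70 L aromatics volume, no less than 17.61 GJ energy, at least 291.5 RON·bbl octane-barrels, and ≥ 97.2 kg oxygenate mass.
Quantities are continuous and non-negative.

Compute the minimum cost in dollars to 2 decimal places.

Let x1 = barrels of straight-run naphtha, x2 = barrels of reformate, x3 = barrels of MTBE, x4 = barrels of light naphtha, x5 = barrels of raffinate, x6 = barrels of ethanol.
Minimize 66.43x1 + 89.94x2 + 86.55x3 + 68.21x4 + 68.93x5 + 66.59x6 subject to:
  14x1 + 100x2 + 6x4 + 3x5 ≤ 70   (aromatics volume)
  4.92x1 + 5.61x2 + 4.33x3 + 4.9x4 + 4.95x5 + 3.33x6 ≥ 17.61   (energy)
  67.8x1 + 103.2x2 + 115.8x3 + 69.1x4 + 67.3x5 + 109.6x6 ≥ 291.5   (octane-barrels)
  121x3 + 120.9x6 ≥ 97.2   (oxygenate mass)
  x1, x2, x3, x4, x5, x6 ≥ 0.
The optimal basis is {straight-run naphtha, ethanol}; reformate, MTBE, light naphtha, raffinate drop out. There the energy and oxygenate mass constraints are tight.
That vertex is x1 = 3.0351, x6 = 0.80397.
Hence cost = 66.43·3.0351 + 66.59·0.80397 = $255.1581.

$255.16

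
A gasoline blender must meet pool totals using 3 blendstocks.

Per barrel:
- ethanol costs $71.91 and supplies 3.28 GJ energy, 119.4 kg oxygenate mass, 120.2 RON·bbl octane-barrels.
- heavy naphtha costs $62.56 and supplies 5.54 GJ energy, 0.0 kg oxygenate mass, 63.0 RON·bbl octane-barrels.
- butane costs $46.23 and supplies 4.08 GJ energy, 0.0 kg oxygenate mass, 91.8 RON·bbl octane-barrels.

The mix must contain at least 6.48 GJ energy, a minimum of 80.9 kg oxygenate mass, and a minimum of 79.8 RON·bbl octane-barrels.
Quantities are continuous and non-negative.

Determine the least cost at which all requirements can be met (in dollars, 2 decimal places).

$96.80

Let x1 = barrels of ethanol, x2 = barrels of heavy naphtha, x3 = barrels of butane.
Minimise 71.91x1 + 62.56x2 + 46.23x3 with:
  3.28x1 + 5.54x2 + 4.08x3 ≥ 6.48   (energy)
  119.4x1 ≥ 80.9   (oxygenate mass)
  120.2x1 + 63x2 + 91.8x3 ≥ 79.8   (octane-barrels)
  x1, x2, x3 ≥ 0.
The cheapest feasible vertex uses only ethanol, heavy naphtha; butane is not used. The energy and oxygenate mass requirements are met with equality.
Solving gives x1 = 0.6776, x2 = 0.7685.
Hence cost = 71.91·0.6776 + 62.56·0.7685 = $96.8036.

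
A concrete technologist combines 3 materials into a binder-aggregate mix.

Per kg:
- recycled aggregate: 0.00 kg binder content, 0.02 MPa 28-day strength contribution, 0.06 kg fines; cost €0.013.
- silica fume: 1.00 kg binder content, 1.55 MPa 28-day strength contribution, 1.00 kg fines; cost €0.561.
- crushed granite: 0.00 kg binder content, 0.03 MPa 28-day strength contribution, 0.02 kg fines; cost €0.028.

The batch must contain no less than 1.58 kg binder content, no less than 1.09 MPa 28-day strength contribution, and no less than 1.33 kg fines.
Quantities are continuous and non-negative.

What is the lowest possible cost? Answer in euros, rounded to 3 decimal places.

Let x1 = kg of recycled aggregate, x2 = kg of silica fume, x3 = kg of crushed granite.
Minimise 0.013x1 + 0.561x2 + 0.028x3 subject to:
  1x2 ≥ 1.58   (binder content)
  0.02x1 + 1.55x2 + 0.03x3 ≥ 1.09   (28-day strength contribution)
  0.06x1 + 1x2 + 0.02x3 ≥ 1.33   (fines)
  x1, x2, x3 ≥ 0.
The optimal basis is {silica fume}; recycled aggregate, crushed granite drop out. There the binder content constraint is tight.
Solving gives x2 = 1.58.
Objective = 0.561·1.58 = 0.88638.

€0.886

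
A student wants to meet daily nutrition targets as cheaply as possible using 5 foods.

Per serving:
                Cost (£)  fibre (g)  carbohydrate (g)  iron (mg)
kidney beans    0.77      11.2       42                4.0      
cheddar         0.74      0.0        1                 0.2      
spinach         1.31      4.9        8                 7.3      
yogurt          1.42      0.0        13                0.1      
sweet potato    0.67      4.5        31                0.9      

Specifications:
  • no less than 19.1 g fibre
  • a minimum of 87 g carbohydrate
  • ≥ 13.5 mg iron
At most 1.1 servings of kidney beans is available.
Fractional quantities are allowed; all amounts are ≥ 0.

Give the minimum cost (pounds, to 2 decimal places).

Set it up as a linear program. Let x1 = servings of kidney beans, x2 = servings of cheddar, x3 = servings of spinach, x4 = servings of yogurt, x5 = servings of sweet potato.
Minimise 0.77x1 + 0.74x2 + 1.31x3 + 1.42x4 + 0.67x5 subject to:
  11.2x1 + 4.9x3 + 4.5x5 ≥ 19.1   (fibre)
  42x1 + 1x2 + 8x3 + 13x4 + 31x5 ≥ 87   (carbohydrate)
  4x1 + 0.2x2 + 7.3x3 + 0.1x4 + 0.9x5 ≥ 13.5   (iron)
  x1 ≤ 1.1
  x1, x2, x3, x4, x5 ≥ 0.
The minimum-cost mix takes nothing from cheddar, yogurt — only kidney beans, spinach, sweet potato. There the carbohydrate, iron, the kidney beans cap constraints are tight.
So kidney beans = 1.1 servings, spinach = 1.12 servings, sweet potato = 1.027 servings.
Cost = 0.77·1.1 + 1.31·1.12 + 0.67·1.027 = 3.0023.

£3.00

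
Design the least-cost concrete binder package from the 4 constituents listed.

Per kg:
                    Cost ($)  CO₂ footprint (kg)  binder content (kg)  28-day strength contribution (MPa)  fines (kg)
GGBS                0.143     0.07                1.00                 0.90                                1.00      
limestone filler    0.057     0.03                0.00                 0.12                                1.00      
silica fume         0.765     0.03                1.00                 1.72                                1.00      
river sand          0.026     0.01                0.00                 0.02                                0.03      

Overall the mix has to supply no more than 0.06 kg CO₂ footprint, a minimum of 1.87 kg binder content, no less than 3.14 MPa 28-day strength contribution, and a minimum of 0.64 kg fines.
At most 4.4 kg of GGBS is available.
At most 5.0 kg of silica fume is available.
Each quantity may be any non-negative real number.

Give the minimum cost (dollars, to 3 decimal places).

$1.372

Let x1 = kg of GGBS, x2 = kg of limestone filler, x3 = kg of silica fume, x4 = kg of river sand.
Minimise 0.143x1 + 0.057x2 + 0.765x3 + 0.026x4 s.t.:
  0.07x1 + 0.03x2 + 0.03x3 + 0.01x4 ≤ 0.06   (CO₂ footprint)
  1x1 + 1x3 ≥ 1.87   (binder content)
  0.9x1 + 0.12x2 + 1.72x3 + 0.02x4 ≥ 3.14   (28-day strength contribution)
  1x1 + 1x2 + 1x3 + 0.03x4 ≥ 0.64   (fines)
  x1 ≤ 4.4
  x3 ≤ 5
  x1, x2, x3, x4 ≥ 0.
At the optimum only GGBS, silica fume are positive (limestone filler, river sand = 0). Binding constraints: CO₂ footprint and 28-day strength contribution.
Optimal quantities: GGBS = 0.09636 kg, silica fume = 1.775 kg.
Total cost: 0.143·0.09636 + 0.765·1.775 = 1.37165.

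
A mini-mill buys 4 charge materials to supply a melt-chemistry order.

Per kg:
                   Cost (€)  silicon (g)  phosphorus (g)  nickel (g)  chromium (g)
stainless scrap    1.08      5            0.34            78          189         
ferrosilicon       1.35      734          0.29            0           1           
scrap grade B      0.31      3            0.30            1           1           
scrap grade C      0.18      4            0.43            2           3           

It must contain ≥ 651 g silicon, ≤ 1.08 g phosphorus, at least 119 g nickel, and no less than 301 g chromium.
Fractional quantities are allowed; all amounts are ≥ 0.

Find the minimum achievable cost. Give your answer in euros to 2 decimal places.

Let x1 = kg of stainless scrap, x2 = kg of ferrosilicon, x3 = kg of scrap grade B, x4 = kg of scrap grade C.
Minimize 1.08x1 + 1.35x2 + 0.31x3 + 0.18x4 subject to:
  5x1 + 734x2 + 3x3 + 4x4 ≥ 651   (silicon)
  0.34x1 + 0.29x2 + 0.3x3 + 0.43x4 ≤ 1.08   (phosphorus)
  78x1 + 1x3 + 2x4 ≥ 119   (nickel)
  189x1 + 1x2 + 1x3 + 3x4 ≥ 301   (chromium)
  x1, x2, x3, x4 ≥ 0.
The minimum-cost mix takes nothing from scrap grade B, scrap grade C — only stainless scrap, ferrosilicon. The silicon and chromium requirements are met with equality.
That vertex is x1 = 1.588, x2 = 0.8761.
Cost = 1.08·1.588 + 1.35·0.8761 = 2.8978.

€2.90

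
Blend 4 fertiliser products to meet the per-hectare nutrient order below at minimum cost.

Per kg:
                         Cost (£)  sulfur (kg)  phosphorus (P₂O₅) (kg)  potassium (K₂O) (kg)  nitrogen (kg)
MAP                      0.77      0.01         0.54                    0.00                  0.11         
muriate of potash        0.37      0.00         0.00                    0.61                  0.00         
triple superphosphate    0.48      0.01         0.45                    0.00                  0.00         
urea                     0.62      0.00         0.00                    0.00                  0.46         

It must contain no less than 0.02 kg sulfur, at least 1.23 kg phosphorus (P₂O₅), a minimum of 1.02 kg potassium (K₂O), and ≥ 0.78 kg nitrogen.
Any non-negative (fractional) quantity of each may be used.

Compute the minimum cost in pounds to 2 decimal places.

£2.98

Let x1 = kg of MAP, x2 = kg of muriate of potash, x3 = kg of triple superphosphate, x4 = kg of urea.
Minimise 0.77x1 + 0.37x2 + 0.48x3 + 0.62x4 with:
  0.01x1 + 0.01x3 ≥ 0.02   (sulfur)
  0.54x1 + 0.45x3 ≥ 1.23   (phosphorus (P₂O₅))
  0.61x2 ≥ 1.02   (potassium (K₂O))
  0.11x1 + 0.46x4 ≥ 0.78   (nitrogen)
  x1, x2, x3, x4 ≥ 0.
The minimum-cost mix takes nothing from MAP — only muriate of potash, triple superphosphate, urea. There the phosphorus (P₂O₅), potassium (K₂O), nitrogen constraints are tight.
Solving gives x2 = 1.672, x3 = 2.733, x4 = 1.696.
Cost = 0.37·1.672 + 0.48·2.733 + 0.62·1.696 = 2.9820.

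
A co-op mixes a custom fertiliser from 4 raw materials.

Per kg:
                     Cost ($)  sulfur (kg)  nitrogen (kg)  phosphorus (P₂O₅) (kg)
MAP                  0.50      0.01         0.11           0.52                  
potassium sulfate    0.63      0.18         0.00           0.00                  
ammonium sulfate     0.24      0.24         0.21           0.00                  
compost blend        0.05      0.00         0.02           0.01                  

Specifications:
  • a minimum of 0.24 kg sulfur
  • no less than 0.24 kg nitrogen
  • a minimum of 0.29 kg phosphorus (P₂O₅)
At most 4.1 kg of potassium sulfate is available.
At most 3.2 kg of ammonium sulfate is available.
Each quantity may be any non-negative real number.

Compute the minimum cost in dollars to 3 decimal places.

Let x1 = kg of MAP, x2 = kg of potassium sulfate, x3 = kg of ammonium sulfate, x4 = kg of compost blend.
Minimise 0.5x1 + 0.63x2 + 0.24x3 + 0.05x4 with:
  0.01x1 + 0.18x2 + 0.24x3 ≥ 0.24   (sulfur)
  0.11x1 + 0.21x3 + 0.02x4 ≥ 0.24   (nitrogen)
  0.52x1 + 0.01x4 ≥ 0.29   (phosphorus (P₂O₅))
  x2 ≤ 4.1
  x3 ≤ 3.2
  x1, x2, x3, x4 ≥ 0.
The minimum-cost mix takes nothing from potassium sulfate, compost blend — only MAP, ammonium sulfate. Binding constraints: sulfur and phosphorus (P₂O₅).
That vertex is x1 = 0.5577, x3 = 0.9768.
Cost = 0.5·0.5577 + 0.24·0.9768 = 0.51328.

$0.513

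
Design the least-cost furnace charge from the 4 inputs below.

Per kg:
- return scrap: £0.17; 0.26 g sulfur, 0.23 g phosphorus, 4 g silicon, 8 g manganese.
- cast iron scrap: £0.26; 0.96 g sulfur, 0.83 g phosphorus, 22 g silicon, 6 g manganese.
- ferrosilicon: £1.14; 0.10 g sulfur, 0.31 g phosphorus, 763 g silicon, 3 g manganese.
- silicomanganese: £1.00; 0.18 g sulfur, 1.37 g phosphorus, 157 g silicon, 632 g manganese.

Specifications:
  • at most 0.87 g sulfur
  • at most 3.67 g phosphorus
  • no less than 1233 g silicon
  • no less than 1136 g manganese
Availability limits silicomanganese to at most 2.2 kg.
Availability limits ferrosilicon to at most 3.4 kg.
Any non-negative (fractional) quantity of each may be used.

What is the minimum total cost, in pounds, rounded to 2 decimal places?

Let x1 = kg of return scrap, x2 = kg of cast iron scrap, x3 = kg of ferrosilicon, x4 = kg of silicomanganese.
Minimise 0.17x1 + 0.26x2 + 1.14x3 + 1x4 with:
  0.26x1 + 0.96x2 + 0.1x3 + 0.18x4 ≤ 0.87   (sulfur)
  0.23x1 + 0.83x2 + 0.31x3 + 1.37x4 ≤ 3.67   (phosphorus)
  4x1 + 22x2 + 763x3 + 157x4 ≥ 1233   (silicon)
  8x1 + 6x2 + 3x3 + 632x4 ≥ 1136   (manganese)
  x4 ≤ 2.2
  x3 ≤ 3.4
  x1, x2, x3, x4 ≥ 0.
At the optimum only ferrosilicon, silicomanganese are positive (return scrap, cast iron scrap = 0). Binding constraints: silicon and manganese.
Optimal quantities: ferrosilicon = 1.247 kg, silicomanganese = 1.792 kg.
Cost = 1.14·1.247 + 1·1.792 = 3.2136.

£3.21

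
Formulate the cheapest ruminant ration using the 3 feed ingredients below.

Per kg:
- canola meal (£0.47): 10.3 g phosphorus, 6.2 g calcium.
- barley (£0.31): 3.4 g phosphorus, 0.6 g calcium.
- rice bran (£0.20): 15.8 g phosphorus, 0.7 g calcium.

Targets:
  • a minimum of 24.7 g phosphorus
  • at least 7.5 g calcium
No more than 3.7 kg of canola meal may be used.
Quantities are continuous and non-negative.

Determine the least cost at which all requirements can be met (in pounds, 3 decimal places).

£0.691

Let x1 = kg of canola meal, x2 = kg of barley, x3 = kg of rice bran.
Minimise 0.47x1 + 0.31x2 + 0.2x3 subject to:
  10.3x1 + 3.4x2 + 15.8x3 ≥ 24.7   (phosphorus)
  6.2x1 + 0.6x2 + 0.7x3 ≥ 7.5   (calcium)
  x1 ≤ 3.7
  x1, x2, x3 ≥ 0.
The cheapest feasible vertex uses only canola meal, rice bran; barley is not used. There the phosphorus and calcium constraints are tight.
Solving gives x1 = 1.115, x3 = 0.8363.
Objective = 0.47·1.115 + 0.2·0.8363 = 0.69131.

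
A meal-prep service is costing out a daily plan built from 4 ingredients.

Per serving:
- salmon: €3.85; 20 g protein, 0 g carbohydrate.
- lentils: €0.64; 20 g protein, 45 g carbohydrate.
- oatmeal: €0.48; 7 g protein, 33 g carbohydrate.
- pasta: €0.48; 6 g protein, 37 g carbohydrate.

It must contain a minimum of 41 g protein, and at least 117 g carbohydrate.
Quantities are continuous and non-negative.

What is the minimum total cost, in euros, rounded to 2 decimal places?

€1.62

This is a linear program. Let x1 = servings of salmon, x2 = servings of lentils, x3 = servings of oatmeal, x4 = servings of pasta.
Minimise 3.85x1 + 0.64x2 + 0.48x3 + 0.48x4 with:
  20x1 + 20x2 + 7x3 + 6x4 ≥ 41   (protein)
  45x2 + 33x3 + 37x4 ≥ 117   (carbohydrate)
  x1, x2, x3, x4 ≥ 0.
The optimal basis is {lentils, pasta}; salmon, oatmeal drop out. The protein and carbohydrate requirements are met with equality.
That vertex is x2 = 1.734, x4 = 1.053.
Hence cost = 0.64·1.734 + 0.48·1.053 = €1.6152.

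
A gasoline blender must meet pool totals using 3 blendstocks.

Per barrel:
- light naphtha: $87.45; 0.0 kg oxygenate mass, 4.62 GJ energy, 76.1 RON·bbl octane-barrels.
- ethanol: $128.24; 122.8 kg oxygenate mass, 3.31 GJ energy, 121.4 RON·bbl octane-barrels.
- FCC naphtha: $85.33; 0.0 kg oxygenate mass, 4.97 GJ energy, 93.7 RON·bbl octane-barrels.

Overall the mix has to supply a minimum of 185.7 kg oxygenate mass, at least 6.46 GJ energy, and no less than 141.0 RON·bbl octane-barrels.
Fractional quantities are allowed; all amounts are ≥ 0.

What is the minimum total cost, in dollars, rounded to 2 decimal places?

$218.90

This is a linear program. Let x1 = barrels of light naphtha, x2 = barrels of ethanol, x3 = barrels of FCC naphtha.
Minimise 87.45x1 + 128.24x2 + 85.33x3 with:
  122.8x2 ≥ 185.7   (oxygenate mass)
  4.62x1 + 3.31x2 + 4.97x3 ≥ 6.46   (energy)
  76.1x1 + 121.4x2 + 93.7x3 ≥ 141   (octane-barrels)
  x1, x2, x3 ≥ 0.
At the optimum only ethanol, FCC naphtha are positive (light naphtha = 0). Binding constraints: oxygenate mass and energy.
Solving gives x2 = 1.5122, x3 = 0.29267.
Cost = 128.24·1.5122 + 85.33·0.29267 = 218.8981.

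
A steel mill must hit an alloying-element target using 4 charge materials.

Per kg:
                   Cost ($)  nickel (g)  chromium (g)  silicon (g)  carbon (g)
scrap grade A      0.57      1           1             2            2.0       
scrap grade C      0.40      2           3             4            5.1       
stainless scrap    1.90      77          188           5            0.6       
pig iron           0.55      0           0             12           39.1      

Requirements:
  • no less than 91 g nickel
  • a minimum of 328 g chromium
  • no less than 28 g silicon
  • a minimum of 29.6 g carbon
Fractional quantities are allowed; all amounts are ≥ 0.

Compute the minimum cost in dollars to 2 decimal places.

$4.20

Let x1 = kg of scrap grade A, x2 = kg of scrap grade C, x3 = kg of stainless scrap, x4 = kg of pig iron.
Minimize 0.57x1 + 0.4x2 + 1.9x3 + 0.55x4 subject to:
  1x1 + 2x2 + 77x3 ≥ 91   (nickel)
  1x1 + 3x2 + 188x3 ≥ 328   (chromium)
  2x1 + 4x2 + 5x3 + 12x4 ≥ 28   (silicon)
  2x1 + 5.1x2 + 0.6x3 + 39.1x4 ≥ 29.6   (carbon)
  x1, x2, x3, x4 ≥ 0.
The cheapest feasible vertex uses only stainless scrap, pig iron; scrap grade A, scrap grade C are not used. Binding constraints: chromium and silicon.
Solving gives x3 = 1.745, x4 = 1.606.
Objective = 1.9·1.745 + 0.55·1.606 = 4.1988.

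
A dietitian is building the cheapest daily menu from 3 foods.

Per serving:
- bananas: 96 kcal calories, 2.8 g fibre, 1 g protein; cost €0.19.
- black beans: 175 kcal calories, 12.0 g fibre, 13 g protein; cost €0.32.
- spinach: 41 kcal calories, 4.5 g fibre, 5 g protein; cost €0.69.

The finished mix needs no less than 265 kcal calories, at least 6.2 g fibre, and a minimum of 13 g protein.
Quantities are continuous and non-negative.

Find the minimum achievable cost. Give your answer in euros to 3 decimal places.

€0.485

Treat it as an LP. Let x1 = servings of bananas, x2 = servings of black beans, x3 = servings of spinach.
min 0.19x1 + 0.32x2 + 0.69x3 s.t.:
  96x1 + 175x2 + 41x3 ≥ 265   (calories)
  2.8x1 + 12x2 + 4.5x3 ≥ 6.2   (fibre)
  1x1 + 13x2 + 5x3 ≥ 13   (protein)
  x1, x2, x3 ≥ 0.
The minimum-cost mix takes nothing from bananas, spinach — only black beans. The calories requirement is met with equality.
That vertex is x2 = 1.5143.
Objective = 0.32·1.5143 = 0.48458.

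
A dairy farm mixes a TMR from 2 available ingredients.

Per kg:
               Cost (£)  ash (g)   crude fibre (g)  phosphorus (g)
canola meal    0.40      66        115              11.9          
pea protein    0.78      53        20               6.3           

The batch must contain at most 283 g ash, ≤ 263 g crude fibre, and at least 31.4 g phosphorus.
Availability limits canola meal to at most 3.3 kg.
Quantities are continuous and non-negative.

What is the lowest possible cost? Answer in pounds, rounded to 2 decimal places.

Set it up as a linear program. Let x1 = kg of canola meal, x2 = kg of pea protein.
Minimize 0.4x1 + 0.78x2 with:
  66x1 + 53x2 ≤ 283   (ash)
  115x1 + 20x2 ≤ 263   (crude fibre)
  11.9x1 + 6.3x2 ≥ 31.4   (phosphorus)
  x1 ≤ 3.3
  x1, x2 ≥ 0.
Both inputs are positive at the optimum. The crude fibre and phosphorus requirements are met with equality.
So canola meal = 2.115 kg, pea protein = 0.9893 kg.
Cost = 0.4·2.115 + 0.78·0.9893 = 1.6177.

£1.62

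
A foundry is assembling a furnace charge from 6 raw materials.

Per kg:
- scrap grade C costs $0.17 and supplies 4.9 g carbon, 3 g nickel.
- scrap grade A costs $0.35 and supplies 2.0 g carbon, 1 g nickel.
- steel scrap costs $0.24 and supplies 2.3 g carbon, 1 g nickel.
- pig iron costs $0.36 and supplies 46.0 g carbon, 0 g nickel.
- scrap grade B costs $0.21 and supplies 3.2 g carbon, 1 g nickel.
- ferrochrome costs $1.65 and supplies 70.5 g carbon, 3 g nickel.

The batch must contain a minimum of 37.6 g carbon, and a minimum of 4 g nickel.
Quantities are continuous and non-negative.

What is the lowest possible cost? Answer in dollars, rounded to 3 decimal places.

Set it up as a linear program. Let x1 = kg of scrap grade C, x2 = kg of scrap grade A, x3 = kg of steel scrap, x4 = kg of pig iron, x5 = kg of scrap grade B, x6 = kg of ferrochrome.
Minimize 0.17x1 + 0.35x2 + 0.24x3 + 0.36x4 + 0.21x5 + 1.65x6 with:
  4.9x1 + 2x2 + 2.3x3 + 46x4 + 3.2x5 + 70.5x6 ≥ 37.6   (carbon)
  3x1 + 1x2 + 1x3 + 1x5 + 3x6 ≥ 4   (nickel)
  x1, x2, x3, x4, x5, x6 ≥ 0.
The optimal basis is {scrap grade C, pig iron}; scrap grade A, steel scrap, scrap grade B, ferrochrome drop out. Binding constraints: carbon and nickel.
That vertex is x1 = 1.333, x4 = 0.6754.
Objective = 0.17·1.333 + 0.36·0.6754 = 0.46975.

$0.470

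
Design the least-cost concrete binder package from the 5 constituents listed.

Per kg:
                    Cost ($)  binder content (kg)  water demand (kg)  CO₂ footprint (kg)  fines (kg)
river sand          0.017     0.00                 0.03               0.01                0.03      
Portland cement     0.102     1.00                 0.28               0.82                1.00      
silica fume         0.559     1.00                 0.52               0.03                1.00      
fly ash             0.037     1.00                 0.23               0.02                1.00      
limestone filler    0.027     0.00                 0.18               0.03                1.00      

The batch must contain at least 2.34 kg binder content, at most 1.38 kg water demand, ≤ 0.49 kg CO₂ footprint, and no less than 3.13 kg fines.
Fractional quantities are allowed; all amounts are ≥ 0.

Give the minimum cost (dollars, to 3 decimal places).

Set it up as a linear program. Let x1 = kg of river sand, x2 = kg of Portland cement, x3 = kg of silica fume, x4 = kg of fly ash, x5 = kg of limestone filler.
Minimize 0.017x1 + 0.102x2 + 0.559x3 + 0.037x4 + 0.027x5 s.t.:
  1x2 + 1x3 + 1x4 ≥ 2.34   (binder content)
  0.03x1 + 0.28x2 + 0.52x3 + 0.23x4 + 0.18x5 ≤ 1.38   (water demand)
  0.01x1 + 0.82x2 + 0.03x3 + 0.02x4 + 0.03x5 ≤ 0.49   (CO₂ footprint)
  0.03x1 + 1x2 + 1x3 + 1x4 + 1x5 ≥ 3.13   (fines)
  x1, x2, x3, x4, x5 ≥ 0.
The cheapest feasible vertex uses only fly ash, limestone filler; river sand, Portland cement, silica fume are not used. There the binder content and fines constraints are tight.
So fly ash = 2.34 kg, limestone filler = 0.79 kg.
Total cost: 0.037·2.34 + 0.027·0.79 = 0.10791.

$0.108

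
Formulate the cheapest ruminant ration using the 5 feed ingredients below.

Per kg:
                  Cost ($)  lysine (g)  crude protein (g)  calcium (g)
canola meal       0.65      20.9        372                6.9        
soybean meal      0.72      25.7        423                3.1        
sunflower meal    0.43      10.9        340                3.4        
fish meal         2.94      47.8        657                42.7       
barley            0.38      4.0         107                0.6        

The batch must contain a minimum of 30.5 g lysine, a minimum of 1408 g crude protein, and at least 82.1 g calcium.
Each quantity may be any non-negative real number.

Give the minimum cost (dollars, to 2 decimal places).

Let x1 = kg of canola meal, x2 = kg of soybean meal, x3 = kg of sunflower meal, x4 = kg of fish meal, x5 = kg of barley.
Minimize 0.65x1 + 0.72x2 + 0.43x3 + 2.94x4 + 0.38x5 s.t.:
  20.9x1 + 25.7x2 + 10.9x3 + 47.8x4 + 4x5 ≥ 30.5   (lysine)
  372x1 + 423x2 + 340x3 + 657x4 + 107x5 ≥ 1408   (crude protein)
  6.9x1 + 3.1x2 + 3.4x3 + 42.7x4 + 0.6x5 ≥ 82.1   (calcium)
  x1, x2, x3, x4, x5 ≥ 0.
The minimum-cost mix takes nothing from soybean meal, sunflower meal, barley — only canola meal, fish meal. There the crude protein and calcium constraints are tight.
Solving gives x1 = 0.5446, x4 = 1.835.
Objective = 0.65·0.5446 + 2.94·1.835 = 5.7489.

$5.75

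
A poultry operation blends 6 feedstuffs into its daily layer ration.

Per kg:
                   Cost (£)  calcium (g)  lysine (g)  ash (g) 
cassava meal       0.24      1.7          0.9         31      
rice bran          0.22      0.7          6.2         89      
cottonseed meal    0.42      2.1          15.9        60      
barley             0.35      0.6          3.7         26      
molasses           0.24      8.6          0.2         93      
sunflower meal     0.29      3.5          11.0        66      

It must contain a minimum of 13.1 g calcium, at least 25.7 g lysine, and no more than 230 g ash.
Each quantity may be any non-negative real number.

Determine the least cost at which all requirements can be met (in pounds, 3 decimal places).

Set it up as a linear program. Let x1 = kg of cassava meal, x2 = kg of rice bran, x3 = kg of cottonseed meal, x4 = kg of barley, x5 = kg of molasses, x6 = kg of sunflower meal.
Minimize 0.24x1 + 0.22x2 + 0.42x3 + 0.35x4 + 0.24x5 + 0.29x6 with:
  1.7x1 + 0.7x2 + 2.1x3 + 0.6x4 + 8.6x5 + 3.5x6 ≥ 13.1   (calcium)
  0.9x1 + 6.2x2 + 15.9x3 + 3.7x4 + 0.2x5 + 11x6 ≥ 25.7   (lysine)
  31x1 + 89x2 + 60x3 + 26x4 + 93x5 + 66x6 ≤ 230   (ash)
  x1, x2, x3, x4, x5, x6 ≥ 0.
The cheapest feasible vertex uses only molasses, sunflower meal; cassava meal, rice bran, cottonseed meal, barley are not used. There the calcium and lysine constraints are tight.
That vertex is x5 = 0.5767, x6 = 2.326.
Hence cost = 0.24·0.5767 + 0.29·2.326 = £0.81295.

£0.813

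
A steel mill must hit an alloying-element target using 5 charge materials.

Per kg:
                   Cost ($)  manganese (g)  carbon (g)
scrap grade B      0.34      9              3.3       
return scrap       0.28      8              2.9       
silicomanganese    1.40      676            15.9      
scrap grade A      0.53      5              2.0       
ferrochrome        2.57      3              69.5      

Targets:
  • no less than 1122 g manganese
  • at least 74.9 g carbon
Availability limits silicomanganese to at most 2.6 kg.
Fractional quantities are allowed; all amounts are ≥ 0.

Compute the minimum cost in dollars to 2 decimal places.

$4.11

This is a linear program. Let x1 = kg of scrap grade B, x2 = kg of return scrap, x3 = kg of silicomanganese, x4 = kg of scrap grade A, x5 = kg of ferrochrome.
Minimise 0.34x1 + 0.28x2 + 1.4x3 + 0.53x4 + 2.57x5 subject to:
  9x1 + 8x2 + 676x3 + 5x4 + 3x5 ≥ 1122   (manganese)
  3.3x1 + 2.9x2 + 15.9x3 + 2x4 + 69.5x5 ≥ 74.9   (carbon)
  x3 ≤ 2.6
  x1, x2, x3, x4, x5 ≥ 0.
The minimum-cost mix takes nothing from scrap grade B, return scrap, scrap grade A — only silicomanganese, ferrochrome. The manganese and carbon requirements are met with equality.
So silicomanganese = 1.65666 kg, ferrochrome = 0.698692 kg.
Hence cost = 1.4·1.65666 + 2.57·0.698692 = $4.11496.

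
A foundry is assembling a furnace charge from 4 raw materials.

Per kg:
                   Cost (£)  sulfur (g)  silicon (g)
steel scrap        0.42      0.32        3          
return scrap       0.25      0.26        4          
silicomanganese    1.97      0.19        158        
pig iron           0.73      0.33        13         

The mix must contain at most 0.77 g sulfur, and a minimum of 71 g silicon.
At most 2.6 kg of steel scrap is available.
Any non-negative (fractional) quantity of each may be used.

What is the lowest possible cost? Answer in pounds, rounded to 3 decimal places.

This is a linear program. Let x1 = kg of steel scrap, x2 = kg of return scrap, x3 = kg of silicomanganese, x4 = kg of pig iron.
Minimise 0.42x1 + 0.25x2 + 1.97x3 + 0.73x4 subject to:
  0.32x1 + 0.26x2 + 0.19x3 + 0.33x4 ≤ 0.77   (sulfur)
  3x1 + 4x2 + 158x3 + 13x4 ≥ 71   (silicon)
  x1 ≤ 2.6
  x1, x2, x3, x4 ≥ 0.
The cheapest feasible vertex uses only silicomanganese; steel scrap, return scrap, pig iron are not used. Binding constraint: silicon.
Optimal quantities: silicomanganese = 0.4494 kg.
Objective = 1.97·0.4494 = 0.88532.

£0.885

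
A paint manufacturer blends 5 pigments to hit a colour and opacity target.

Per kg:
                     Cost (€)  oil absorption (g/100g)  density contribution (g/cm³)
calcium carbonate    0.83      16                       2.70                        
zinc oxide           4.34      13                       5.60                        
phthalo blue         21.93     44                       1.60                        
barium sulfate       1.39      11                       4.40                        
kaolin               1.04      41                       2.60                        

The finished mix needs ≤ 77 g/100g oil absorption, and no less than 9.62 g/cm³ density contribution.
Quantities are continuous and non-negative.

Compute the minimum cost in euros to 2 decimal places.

This is a linear program. Let x1 = kg of calcium carbonate, x2 = kg of zinc oxide, x3 = kg of phthalo blue, x4 = kg of barium sulfate, x5 = kg of kaolin.
Minimize 0.83x1 + 4.34x2 + 21.93x3 + 1.39x4 + 1.04x5 subject to:
  16x1 + 13x2 + 44x3 + 11x4 + 41x5 ≤ 77   (oil absorption)
  2.7x1 + 5.6x2 + 1.6x3 + 4.4x4 + 2.6x5 ≥ 9.62   (density contribution)
  x1, x2, x3, x4, x5 ≥ 0.
The optimal basis is {calcium carbonate}; zinc oxide, phthalo blue, barium sulfate, kaolin drop out. Binding constraint: density contribution.
Solving gives x1 = 3.563.
Cost = 0.83·3.563 = 2.9573.

€2.96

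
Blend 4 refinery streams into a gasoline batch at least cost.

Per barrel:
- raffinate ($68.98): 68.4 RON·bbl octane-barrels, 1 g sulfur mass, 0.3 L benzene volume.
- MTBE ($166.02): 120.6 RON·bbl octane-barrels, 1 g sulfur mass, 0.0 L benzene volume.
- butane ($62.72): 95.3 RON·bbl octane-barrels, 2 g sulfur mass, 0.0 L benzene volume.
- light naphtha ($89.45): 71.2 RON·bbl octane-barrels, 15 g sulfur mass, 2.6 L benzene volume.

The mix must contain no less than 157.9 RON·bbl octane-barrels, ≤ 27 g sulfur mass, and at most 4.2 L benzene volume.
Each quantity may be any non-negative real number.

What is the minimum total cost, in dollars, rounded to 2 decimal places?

$103.92

Let x1 = barrels of raffinate, x2 = barrels of MTBE, x3 = barrels of butane, x4 = barrels of light naphtha.
Minimise 68.98x1 + 166.02x2 + 62.72x3 + 89.45x4 with:
  68.4x1 + 120.6x2 + 95.3x3 + 71.2x4 ≥ 157.9   (octane-barrels)
  1x1 + 1x2 + 2x3 + 15x4 ≤ 27   (sulfur mass)
  0.3x1 + 2.6x4 ≤ 4.2   (benzene volume)
  x1, x2, x3, x4 ≥ 0.
The minimum-cost mix takes nothing from raffinate, MTBE, light naphtha — only butane. Binding constraint: octane-barrels.
So butane = 1.6569 barrels.
Objective = 62.72·1.6569 = 103.9208.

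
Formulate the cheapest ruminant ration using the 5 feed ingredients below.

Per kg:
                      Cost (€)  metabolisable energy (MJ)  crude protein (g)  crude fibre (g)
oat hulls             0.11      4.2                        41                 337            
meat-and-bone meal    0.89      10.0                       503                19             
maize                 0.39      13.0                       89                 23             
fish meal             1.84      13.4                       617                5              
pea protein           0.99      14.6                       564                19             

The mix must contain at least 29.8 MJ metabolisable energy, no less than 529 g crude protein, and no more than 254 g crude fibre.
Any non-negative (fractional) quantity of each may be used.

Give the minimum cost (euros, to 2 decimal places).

€1.26

This is a linear program. Let x1 = kg of oat hulls, x2 = kg of meat-and-bone meal, x3 = kg of maize, x4 = kg of fish meal, x5 = kg of pea protein.
min 0.11x1 + 0.89x2 + 0.39x3 + 1.84x4 + 0.99x5 s.t.:
  4.2x1 + 10x2 + 13x3 + 13.4x4 + 14.6x5 ≥ 29.8   (metabolisable energy)
  41x1 + 503x2 + 89x3 + 617x4 + 564x5 ≥ 529   (crude protein)
  337x1 + 19x2 + 23x3 + 5x4 + 19x5 ≤ 254   (crude fibre)
  x1, x2, x3, x4, x5 ≥ 0.
The optimal basis is {oat hulls, maize, pea protein}; meat-and-bone meal, fish meal drop out. Binding constraints: metabolisable energy, crude protein, crude fibre.
That vertex is x1 = 0.6249, x3 = 1.322, x5 = 0.6838.
Hence cost = 0.11·0.6249 + 0.39·1.322 + 0.99·0.6838 = €1.2613.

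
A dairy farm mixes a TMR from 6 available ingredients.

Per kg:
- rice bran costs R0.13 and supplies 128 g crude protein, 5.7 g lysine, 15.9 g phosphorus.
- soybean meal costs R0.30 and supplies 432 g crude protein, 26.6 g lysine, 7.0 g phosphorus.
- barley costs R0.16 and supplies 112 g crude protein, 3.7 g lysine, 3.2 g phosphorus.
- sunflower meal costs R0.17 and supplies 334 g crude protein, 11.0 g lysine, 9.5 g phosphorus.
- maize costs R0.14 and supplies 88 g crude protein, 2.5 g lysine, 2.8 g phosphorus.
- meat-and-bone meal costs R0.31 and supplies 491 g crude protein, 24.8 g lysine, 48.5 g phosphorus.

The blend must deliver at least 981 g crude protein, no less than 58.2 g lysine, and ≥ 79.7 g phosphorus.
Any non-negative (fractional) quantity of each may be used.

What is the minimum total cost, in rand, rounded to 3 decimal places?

Let x1 = kg of rice bran, x2 = kg of soybean meal, x3 = kg of barley, x4 = kg of sunflower meal, x5 = kg of maize, x6 = kg of meat-and-bone meal.
min 0.13x1 + 0.3x2 + 0.16x3 + 0.17x4 + 0.14x5 + 0.31x6 with:
  128x1 + 432x2 + 112x3 + 334x4 + 88x5 + 491x6 ≥ 981   (crude protein)
  5.7x1 + 26.6x2 + 3.7x3 + 11x4 + 2.5x5 + 24.8x6 ≥ 58.2   (lysine)
  15.9x1 + 7x2 + 3.2x3 + 9.5x4 + 2.8x5 + 48.5x6 ≥ 79.7   (phosphorus)
  x1, x2, x3, x4, x5, x6 ≥ 0.
The minimum-cost mix takes nothing from rice bran, barley, sunflower meal, maize — only soybean meal, meat-and-bone meal. The lysine and phosphorus requirements are met with equality.
Optimal quantities: soybean meal = 0.7579 kg, meat-and-bone meal = 1.534 kg.
Total cost: 0.3·0.7579 + 0.31·1.534 = 0.70291.

R0.703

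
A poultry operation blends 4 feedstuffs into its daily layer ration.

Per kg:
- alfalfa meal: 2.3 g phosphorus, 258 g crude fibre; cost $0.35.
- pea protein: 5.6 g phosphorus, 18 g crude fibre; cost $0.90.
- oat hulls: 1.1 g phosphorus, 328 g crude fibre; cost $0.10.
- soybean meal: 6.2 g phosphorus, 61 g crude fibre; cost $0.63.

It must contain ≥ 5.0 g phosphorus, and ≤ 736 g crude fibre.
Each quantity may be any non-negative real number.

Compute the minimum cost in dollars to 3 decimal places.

This is a linear program. Let x1 = kg of alfalfa meal, x2 = kg of pea protein, x3 = kg of oat hulls, x4 = kg of soybean meal.
min 0.35x1 + 0.9x2 + 0.1x3 + 0.63x4 with:
  2.3x1 + 5.6x2 + 1.1x3 + 6.2x4 ≥ 5   (phosphorus)
  258x1 + 18x2 + 328x3 + 61x4 ≤ 736   (crude fibre)
  x1, x2, x3, x4 ≥ 0.
The cheapest feasible vertex uses only oat hulls, soybean meal; alfalfa meal, pea protein are not used. There the phosphorus and crude fibre constraints are tight.
That vertex is x3 = 2.165, x4 = 0.4223.
Cost = 0.1·2.165 + 0.63·0.4223 = 0.48255.

$0.483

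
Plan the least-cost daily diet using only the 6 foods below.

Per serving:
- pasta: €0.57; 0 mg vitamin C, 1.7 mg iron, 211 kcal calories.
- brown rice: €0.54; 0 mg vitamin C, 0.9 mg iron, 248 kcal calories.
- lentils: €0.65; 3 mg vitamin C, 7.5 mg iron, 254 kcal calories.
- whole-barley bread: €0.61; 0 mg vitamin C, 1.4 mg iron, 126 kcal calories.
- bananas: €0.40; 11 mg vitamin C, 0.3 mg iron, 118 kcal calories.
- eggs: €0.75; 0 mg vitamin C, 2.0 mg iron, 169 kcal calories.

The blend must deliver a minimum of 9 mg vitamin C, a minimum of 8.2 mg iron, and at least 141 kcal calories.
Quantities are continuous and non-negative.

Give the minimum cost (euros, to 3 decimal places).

€0.907

Treat it as an LP. Let x1 = servings of pasta, x2 = servings of brown rice, x3 = servings of lentils, x4 = servings of whole-barley bread, x5 = servings of bananas, x6 = servings of eggs.
Minimise 0.57x1 + 0.54x2 + 0.65x3 + 0.61x4 + 0.4x5 + 0.75x6 subject to:
  3x3 + 11x5 ≥ 9   (vitamin C)
  1.7x1 + 0.9x2 + 7.5x3 + 1.4x4 + 0.3x5 + 2x6 ≥ 8.2   (iron)
  211x1 + 248x2 + 254x3 + 126x4 + 118x5 + 169x6 ≥ 141   (calories)
  x1, x2, x3, x4, x5, x6 ≥ 0.
At the optimum only lentils, bananas are positive (pasta, brown rice, whole-barley bread, eggs = 0). Binding constraints: vitamin C and iron.
Solving gives x3 = 1.072, x5 = 0.5257.
Hence cost = 0.65·1.072 + 0.4·0.5257 = €0.90708.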